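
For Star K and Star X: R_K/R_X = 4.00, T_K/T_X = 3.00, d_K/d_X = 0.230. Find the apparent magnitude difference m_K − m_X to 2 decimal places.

L_K/L_X = (4.00)²(3.00)⁴ = 1296.
F_K/F_X = (L_K/L_X)/(d_K/d_X)² = 1296/0.05290 = 2.450×10^4.
m_K − m_X = −2.5 log₁₀(2.450×10^4) = -10.97.

-10.97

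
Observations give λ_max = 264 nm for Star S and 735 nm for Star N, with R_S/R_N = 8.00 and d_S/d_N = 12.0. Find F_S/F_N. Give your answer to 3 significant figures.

Wien's law: T_S/T_N = λ_N/λ_S = 735/264 = 2.784.
L_S/L_N = (R_S/R_N)²(T_S/T_N)⁴ = (8.00)²(2.784)⁴ = 3845.
F_S/F_N = (L_S/L_N)/(d_S/d_N)² = 3845/(12.0)² = 26.70.

26.7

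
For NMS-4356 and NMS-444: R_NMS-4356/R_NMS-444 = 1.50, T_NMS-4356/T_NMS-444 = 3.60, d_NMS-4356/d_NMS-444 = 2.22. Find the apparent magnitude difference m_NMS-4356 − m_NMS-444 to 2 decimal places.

L_NMS-4356/L_NMS-444 = (1.50)²(3.60)⁴ = 377.9.
F_NMS-4356/F_NMS-444 = (L_NMS-4356/L_NMS-444)/(d_NMS-4356/d_NMS-444)² = 377.9/4.928 = 76.68.
m_NMS-4356 − m_NMS-444 = −2.5 log₁₀(76.68) = -4.71.

-4.71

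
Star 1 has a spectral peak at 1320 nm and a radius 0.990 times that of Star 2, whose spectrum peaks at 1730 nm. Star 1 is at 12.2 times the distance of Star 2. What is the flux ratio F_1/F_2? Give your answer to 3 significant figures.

Wien's law: T_1/T_2 = λ_2/λ_1 = 1730/1320 = 1.311.
L_1/L_2 = (R_1/R_2)²(T_1/T_2)⁴ = (0.990)²(1.311)⁴ = 2.892.
F_1/F_2 = (L_1/L_2)/(d_1/d_2)² = 2.892/(12.2)² = 0.01943.

0.0194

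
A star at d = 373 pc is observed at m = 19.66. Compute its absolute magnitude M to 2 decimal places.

M = m − 5 log₁₀(d/10 pc) = 19.66 − 5 log₁₀(373/10)
  = 19.66 − 5 × 1.572 = 19.66 − 7.86 = 11.80.

11.80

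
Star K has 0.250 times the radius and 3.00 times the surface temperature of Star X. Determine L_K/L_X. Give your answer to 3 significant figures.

From the Stefan–Boltzmann law, L ∝ R²T⁴, so
L_K/L_X = (R_K/R_X)² (T_K/T_X)⁴ = (0.250)² × (3.00)⁴ = 0.06250 × 81.00 = 5.062.

5.06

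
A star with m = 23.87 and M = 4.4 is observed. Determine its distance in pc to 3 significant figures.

7.83×10^4 pc

m − M = 5 log₁₀(d/10 pc)
23.87 − (4.4) = 19.47 = 5 log₁₀(d/10)
d = 10 × 10^(19.47/5) = 10 × 10^3.894 = 7.834×10^4 pc.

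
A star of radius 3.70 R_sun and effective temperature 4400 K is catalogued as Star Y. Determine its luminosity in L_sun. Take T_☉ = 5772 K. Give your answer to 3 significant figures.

4.62 L_sun

L/L_☉ = (R/R_☉)² (T/T_☉)⁴ = (3.70)² × (4400/5772)⁴
       = 13.69 × (0.7623)⁴ = 13.69 × 0.3377 = 4.623.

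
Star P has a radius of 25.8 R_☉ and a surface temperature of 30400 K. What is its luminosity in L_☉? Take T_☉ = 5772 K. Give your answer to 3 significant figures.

5.12×10^5 L_☉

L/L_☉ = (R/R_☉)² (T/T_☉)⁴ = (25.8)² × (30400/5772)⁴
       = 665.6 × (5.267)⁴ = 665.6 × 769.5 = 5.122×10^5.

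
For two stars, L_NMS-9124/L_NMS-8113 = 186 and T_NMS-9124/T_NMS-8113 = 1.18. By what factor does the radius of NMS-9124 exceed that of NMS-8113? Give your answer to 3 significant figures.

L ∝ R²T⁴ gives R ∝ √L / T², so
R_NMS-9124/R_NMS-8113 = √(186) / (1.18)² = 13.64 / 1.392 = 9.795.

9.79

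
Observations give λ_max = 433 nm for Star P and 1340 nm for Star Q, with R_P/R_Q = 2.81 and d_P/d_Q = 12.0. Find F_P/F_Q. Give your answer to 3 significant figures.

Wien's law: T_P/T_Q = λ_Q/λ_P = 1340/433 = 3.095.
L_P/L_Q = (R_P/R_Q)²(T_P/T_Q)⁴ = (2.81)²(3.095)⁴ = 724.2.
F_P/F_Q = (L_P/L_Q)/(d_P/d_Q)² = 724.2/(12.0)² = 5.029.

5.03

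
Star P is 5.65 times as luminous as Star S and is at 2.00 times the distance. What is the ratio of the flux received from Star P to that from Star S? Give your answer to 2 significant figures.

F = L/(4πd²), so F_P/F_S = (L_P/L_S) / (d_P/d_S)²
= 5.65 / (2.00)² = 5.65 / 4.000 = 1.413.

1.4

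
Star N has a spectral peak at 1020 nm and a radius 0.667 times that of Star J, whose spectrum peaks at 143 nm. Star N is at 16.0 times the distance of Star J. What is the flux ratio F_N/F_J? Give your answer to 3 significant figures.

6.71×10^-7

Wien's law: T_N/T_J = λ_J/λ_N = 143/1020 = 0.1402.
L_N/L_J = (R_N/R_J)²(T_N/T_J)⁴ = (0.667)²(0.1402)⁴ = 1.719×10^-4.
F_N/F_J = (L_N/L_J)/(d_N/d_J)² = 1.719×10^-4/(16.0)² = 6.714×10^-7.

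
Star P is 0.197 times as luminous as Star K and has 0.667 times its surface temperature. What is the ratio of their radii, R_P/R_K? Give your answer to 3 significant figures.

0.998

L ∝ R²T⁴ gives R ∝ √L / T², so
R_P/R_K = √(0.197) / (0.667)² = 0.4438 / 0.4449 = 0.9977.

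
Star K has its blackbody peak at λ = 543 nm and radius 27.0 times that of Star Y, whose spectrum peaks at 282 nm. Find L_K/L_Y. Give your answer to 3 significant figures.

53.0

Wien's law gives T ∝ 1/λ_max, so T_K/T_Y = λ_Y/λ_K = 282/543 = 0.5193.
Then L ∝ R²T⁴ gives L_K/L_Y = (27.0)² × (0.5193)⁴ = 729.0 × 0.07274 = 53.03.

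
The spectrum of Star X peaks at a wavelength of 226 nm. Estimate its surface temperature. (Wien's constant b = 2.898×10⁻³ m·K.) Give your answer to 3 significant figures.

T = b/λ_max = 2.898×10⁻³ / (226×10⁻⁹) = 1.282×10^4 K.

1.28×10^4 K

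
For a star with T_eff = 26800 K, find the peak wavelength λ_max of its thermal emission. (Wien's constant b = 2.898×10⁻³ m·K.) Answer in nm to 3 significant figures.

108 nm

λ_max = b/T = 2.898×10⁻³ / 26800 = 1.08×10^-7 m = 108.1 nm.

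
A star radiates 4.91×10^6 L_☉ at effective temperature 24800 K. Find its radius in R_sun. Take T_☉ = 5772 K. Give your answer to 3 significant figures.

120 R_sun

R/R_☉ = √(L/L_☉) / (T/T_☉)² = √(4.91×10^6) / (4.297)²
       = 2216 / 18.46 = 120.0.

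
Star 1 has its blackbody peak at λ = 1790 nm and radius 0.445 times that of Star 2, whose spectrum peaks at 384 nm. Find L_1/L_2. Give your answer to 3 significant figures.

4.19×10^-4

Wien's law gives T ∝ 1/λ_max, so T_1/T_2 = λ_2/λ_1 = 384/1790 = 0.2145.
Then L ∝ R²T⁴ gives L_1/L_2 = (0.445)² × (0.2145)⁴ = 0.1980 × 0.002118 = 4.194×10^-4.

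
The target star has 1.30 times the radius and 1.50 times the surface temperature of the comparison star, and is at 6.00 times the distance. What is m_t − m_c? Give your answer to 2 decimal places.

L_t/L_c = (1.30)²(1.50)⁴ = 8.556.
F_t/F_c = (L_t/L_c)/(d_t/d_c)² = 8.556/36.00 = 0.2377.
m_t − m_c = −2.5 log₁₀(0.2377) = 1.56.

1.56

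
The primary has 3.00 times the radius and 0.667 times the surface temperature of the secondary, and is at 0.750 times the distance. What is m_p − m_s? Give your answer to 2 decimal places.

-1.25

L_p/L_s = (3.00)²(0.667)⁴ = 1.781.
F_p/F_s = (L_p/L_s)/(d_p/d_s)² = 1.781/0.5625 = 3.167.
m_p − m_s = −2.5 log₁₀(3.167) = -1.25.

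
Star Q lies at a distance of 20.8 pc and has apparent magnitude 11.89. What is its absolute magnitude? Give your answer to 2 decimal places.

M = m − 5 log₁₀(d/10 pc) = 11.89 − 5 log₁₀(20.8/10)
  = 11.89 − 5 × 0.318 = 11.89 − 1.59 = 10.30.

10.30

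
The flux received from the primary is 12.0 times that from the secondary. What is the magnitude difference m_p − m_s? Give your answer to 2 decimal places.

-2.70

m_p − m_s = −2.5 log₁₀(F_p/F_s) = −2.5 log₁₀(12.0) = −2.5 × (1.079) = -2.698.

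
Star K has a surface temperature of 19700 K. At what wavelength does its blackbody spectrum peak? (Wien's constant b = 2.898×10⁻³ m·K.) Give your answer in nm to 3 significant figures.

147 nm

λ_max = b/T = 2.898×10⁻³ / 19700 = 1.47×10^-7 m = 147.1 nm.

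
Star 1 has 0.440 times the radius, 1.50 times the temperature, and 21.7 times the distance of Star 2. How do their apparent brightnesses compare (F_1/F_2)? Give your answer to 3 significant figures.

0.00208

L_1/L_2 = (R_1/R_2)²(T_1/T_2)⁴ = (0.440)² × (1.50)⁴ = 0.9801.
F_1/F_2 = (L_1/L_2)/(d_1/d_2)² = 0.9801 / (21.7)² = 0.002081.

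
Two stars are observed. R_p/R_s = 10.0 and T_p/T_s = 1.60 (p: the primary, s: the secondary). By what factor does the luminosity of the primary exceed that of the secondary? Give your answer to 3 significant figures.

655

From the Stefan–Boltzmann law, L ∝ R²T⁴, so
L_p/L_s = (R_p/R_s)² (T_p/T_s)⁴ = (10.0)² × (1.60)⁴ = 100.0 × 6.554 = 655.4.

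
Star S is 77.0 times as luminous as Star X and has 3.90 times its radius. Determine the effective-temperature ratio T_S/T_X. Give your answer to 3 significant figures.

1.50

L ∝ R²T⁴ gives T ∝ (L/R²)^(1/4), so
T_S/T_X = (77.0 / 3.90²)^(1/4) = (5.062)^(1/4) = 1.500.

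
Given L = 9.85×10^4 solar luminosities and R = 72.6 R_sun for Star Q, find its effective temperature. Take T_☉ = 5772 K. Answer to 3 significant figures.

T/T_☉ = (L/L_☉)^(1/4) / (R/R_☉)^(1/2)
T = 5772 × (9.85×10^4)^(1/4) / √(72.6) = 5772 × 17.72 / 8.521 = 1.200×10^4 K.

1.20×10^4 K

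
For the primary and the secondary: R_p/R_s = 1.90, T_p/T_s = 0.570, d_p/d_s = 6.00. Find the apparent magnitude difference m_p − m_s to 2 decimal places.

4.94

L_p/L_s = (1.90)²(0.570)⁴ = 0.3811.
F_p/F_s = (L_p/L_s)/(d_p/d_s)² = 0.3811/36.00 = 0.01059.
m_p − m_s = −2.5 log₁₀(0.01059) = 4.94.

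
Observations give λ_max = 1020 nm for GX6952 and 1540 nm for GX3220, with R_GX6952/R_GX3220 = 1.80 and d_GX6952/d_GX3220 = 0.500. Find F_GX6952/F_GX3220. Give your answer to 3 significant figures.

67.3

Wien's law: T_GX6952/T_GX3220 = λ_GX3220/λ_GX6952 = 1540/1020 = 1.510.
L_GX6952/L_GX3220 = (R_GX6952/R_GX3220)²(T_GX6952/T_GX3220)⁴ = (1.80)²(1.510)⁴ = 16.84.
F_GX6952/F_GX3220 = (L_GX6952/L_GX3220)/(d_GX6952/d_GX3220)² = 16.84/(0.500)² = 67.34.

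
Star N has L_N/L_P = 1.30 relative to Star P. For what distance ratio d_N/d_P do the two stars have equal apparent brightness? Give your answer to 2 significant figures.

1.1

Equal flux requires L_N/d_N² = L_P/d_P², so d_N/d_P = √(L_N/L_P)
= √(1.30) = 1.140.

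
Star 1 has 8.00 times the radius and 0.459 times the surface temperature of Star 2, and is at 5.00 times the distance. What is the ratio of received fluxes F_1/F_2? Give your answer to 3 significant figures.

0.114

L_1/L_2 = (R_1/R_2)²(T_1/T_2)⁴ = (8.00)² × (0.459)⁴ = 2.841.
F_1/F_2 = (L_1/L_2)/(d_1/d_2)² = 2.841 / (5.00)² = 0.1136.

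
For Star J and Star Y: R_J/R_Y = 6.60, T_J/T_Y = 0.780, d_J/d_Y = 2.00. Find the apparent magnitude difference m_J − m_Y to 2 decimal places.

-1.51

L_J/L_Y = (6.60)²(0.780)⁴ = 16.12.
F_J/F_Y = (L_J/L_Y)/(d_J/d_Y)² = 16.12/4.000 = 4.031.
m_J − m_Y = −2.5 log₁₀(4.031) = -1.51.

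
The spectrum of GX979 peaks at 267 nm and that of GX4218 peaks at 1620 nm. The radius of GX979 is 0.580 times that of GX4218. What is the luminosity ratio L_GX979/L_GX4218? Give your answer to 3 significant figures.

456

Wien's law gives T ∝ 1/λ_max, so T_GX979/T_GX4218 = λ_GX4218/λ_GX979 = 1620/267 = 6.067.
Then L ∝ R²T⁴ gives L_GX979/L_GX4218 = (0.580)² × (6.067)⁴ = 0.3364 × 1355 = 455.9.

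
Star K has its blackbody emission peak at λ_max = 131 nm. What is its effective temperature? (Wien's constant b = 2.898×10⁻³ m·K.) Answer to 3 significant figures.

2.21×10^4 K

T = b/λ_max = 2.898×10⁻³ / (131×10⁻⁹) = 2.212×10^4 K.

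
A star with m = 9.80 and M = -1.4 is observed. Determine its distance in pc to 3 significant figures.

1.74×10^3 pc

m − M = 5 log₁₀(d/10 pc)
9.80 − (-1.4) = 11.20 = 5 log₁₀(d/10)
d = 10 × 10^(11.20/5) = 10 × 10^2.240 = 1738 pc.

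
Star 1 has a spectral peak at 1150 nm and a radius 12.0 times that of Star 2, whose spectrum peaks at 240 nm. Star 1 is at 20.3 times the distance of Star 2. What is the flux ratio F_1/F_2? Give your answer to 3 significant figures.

Wien's law: T_1/T_2 = λ_2/λ_1 = 240/1150 = 0.2087.
L_1/L_2 = (R_1/R_2)²(T_1/T_2)⁴ = (12.0)²(0.2087)⁴ = 0.2732.
F_1/F_2 = (L_1/L_2)/(d_1/d_2)² = 0.2732/(20.3)² = 6.629×10^-4.

6.63×10^-4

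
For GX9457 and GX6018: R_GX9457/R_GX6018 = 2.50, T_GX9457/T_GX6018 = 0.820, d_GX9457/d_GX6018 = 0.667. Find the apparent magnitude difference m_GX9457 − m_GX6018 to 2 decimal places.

L_GX9457/L_GX6018 = (2.50)²(0.820)⁴ = 2.826.
F_GX9457/F_GX6018 = (L_GX9457/L_GX6018)/(d_GX9457/d_GX6018)² = 2.826/0.4449 = 6.352.
m_GX9457 − m_GX6018 = −2.5 log₁₀(6.352) = -2.01.

-2.01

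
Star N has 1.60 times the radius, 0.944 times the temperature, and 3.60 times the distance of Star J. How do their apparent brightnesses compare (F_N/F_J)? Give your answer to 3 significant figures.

L_N/L_J = (R_N/R_J)²(T_N/T_J)⁴ = (1.60)² × (0.944)⁴ = 2.033.
F_N/F_J = (L_N/L_J)/(d_N/d_J)² = 2.033 / (3.60)² = 0.1569.

0.157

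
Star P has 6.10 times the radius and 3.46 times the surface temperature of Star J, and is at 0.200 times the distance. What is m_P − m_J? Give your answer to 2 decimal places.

-12.81

L_P/L_J = (6.10)²(3.46)⁴ = 5333.
F_P/F_J = (L_P/L_J)/(d_P/d_J)² = 5333/0.04000 = 1.333×10^5.
m_P − m_J = −2.5 log₁₀(1.333×10^5) = -12.81.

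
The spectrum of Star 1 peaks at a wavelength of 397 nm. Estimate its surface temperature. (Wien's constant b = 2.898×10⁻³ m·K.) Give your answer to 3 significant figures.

T = b/λ_max = 2.898×10⁻³ / (397×10⁻⁹) = 7300 K.

7.30×10^3 K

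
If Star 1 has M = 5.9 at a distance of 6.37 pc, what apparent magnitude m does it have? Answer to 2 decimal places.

m = M + 5 log₁₀(d/10 pc) = 5.9 + 5 log₁₀(6.37/10)
  = 5.9 + 5 × -0.196 = 5.9 + -0.98 = 4.92.

4.92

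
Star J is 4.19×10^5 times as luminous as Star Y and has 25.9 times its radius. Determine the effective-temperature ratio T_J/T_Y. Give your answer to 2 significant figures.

L ∝ R²T⁴ gives T ∝ (L/R²)^(1/4), so
T_J/T_Y = (4.19×10^5 / 25.9²)^(1/4) = (624.6)^(1/4) = 4.999.

5.0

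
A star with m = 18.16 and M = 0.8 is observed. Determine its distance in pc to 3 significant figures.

2.96×10^4 pc

m − M = 5 log₁₀(d/10 pc)
18.16 − (0.8) = 17.36 = 5 log₁₀(d/10)
d = 10 × 10^(17.36/5) = 10 × 10^3.472 = 2.965×10^4 pc.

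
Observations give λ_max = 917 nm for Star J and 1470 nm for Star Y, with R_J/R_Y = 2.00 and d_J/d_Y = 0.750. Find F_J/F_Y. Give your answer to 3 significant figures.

47.0

Wien's law: T_J/T_Y = λ_Y/λ_J = 1470/917 = 1.603.
L_J/L_Y = (R_J/R_Y)²(T_J/T_Y)⁴ = (2.00)²(1.603)⁴ = 26.42.
F_J/F_Y = (L_J/L_Y)/(d_J/d_Y)² = 26.42/(0.750)² = 46.96.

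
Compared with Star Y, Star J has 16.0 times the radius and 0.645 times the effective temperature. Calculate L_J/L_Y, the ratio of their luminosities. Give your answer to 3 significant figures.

44.3

From the Stefan–Boltzmann law, L ∝ R²T⁴, so
L_J/L_Y = (R_J/R_Y)² (T_J/T_Y)⁴ = (16.0)² × (0.645)⁴ = 256.0 × 0.1731 = 44.31.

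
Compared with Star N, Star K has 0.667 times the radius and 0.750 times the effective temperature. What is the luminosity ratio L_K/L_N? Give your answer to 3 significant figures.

0.141

From the Stefan–Boltzmann law, L ∝ R²T⁴, so
L_K/L_N = (R_K/R_N)² (T_K/T_N)⁴ = (0.667)² × (0.750)⁴ = 0.4449 × 0.3164 = 0.1408.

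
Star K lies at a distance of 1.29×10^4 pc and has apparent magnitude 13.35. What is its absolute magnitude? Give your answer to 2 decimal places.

-2.20

M = m − 5 log₁₀(d/10 pc) = 13.35 − 5 log₁₀(1.29×10^4/10)
  = 13.35 − 5 × 3.111 = 13.35 − 15.55 = -2.20.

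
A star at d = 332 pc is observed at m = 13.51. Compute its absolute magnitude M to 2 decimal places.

5.90

M = m − 5 log₁₀(d/10 pc) = 13.51 − 5 log₁₀(332/10)
  = 13.51 − 5 × 1.521 = 13.51 − 7.61 = 5.90.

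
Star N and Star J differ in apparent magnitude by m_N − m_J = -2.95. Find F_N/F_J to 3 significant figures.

F_N/F_J = 10^(−(m_N − m_J)/2.5) = 10^(2.95/2.5) = 10^1.180 = 15.14.

15.1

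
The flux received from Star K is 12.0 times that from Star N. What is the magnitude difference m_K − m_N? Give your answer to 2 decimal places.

-2.70

m_K − m_N = −2.5 log₁₀(F_K/F_N) = −2.5 log₁₀(12.0) = −2.5 × (1.079) = -2.698.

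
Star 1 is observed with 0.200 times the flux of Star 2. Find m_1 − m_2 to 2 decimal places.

m_1 − m_2 = −2.5 log₁₀(F_1/F_2) = −2.5 log₁₀(0.200) = −2.5 × (-0.699) = 1.747.

1.75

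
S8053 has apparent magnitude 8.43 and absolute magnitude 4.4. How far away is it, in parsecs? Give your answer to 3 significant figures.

64.0 pc

m − M = 5 log₁₀(d/10 pc)
8.43 − (4.4) = 4.03 = 5 log₁₀(d/10)
d = 10 × 10^(4.03/5) = 10 × 10^0.806 = 63.97 pc.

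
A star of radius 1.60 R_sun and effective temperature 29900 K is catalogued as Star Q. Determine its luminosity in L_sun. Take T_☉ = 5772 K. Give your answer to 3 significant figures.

L/L_☉ = (R/R_☉)² (T/T_☉)⁴ = (1.60)² × (29900/5772)⁴
       = 2.560 × (5.180)⁴ = 2.560 × 720.1 = 1843.

1.84×10^3 L_sun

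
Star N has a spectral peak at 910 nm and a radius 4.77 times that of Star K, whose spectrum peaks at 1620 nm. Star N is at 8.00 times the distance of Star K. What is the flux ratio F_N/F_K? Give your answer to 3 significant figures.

3.57

Wien's law: T_N/T_K = λ_K/λ_N = 1620/910 = 1.780.
L_N/L_K = (R_N/R_K)²(T_N/T_K)⁴ = (4.77)²(1.780)⁴ = 228.5.
F_N/F_K = (L_N/L_K)/(d_N/d_K)² = 228.5/(8.00)² = 3.571.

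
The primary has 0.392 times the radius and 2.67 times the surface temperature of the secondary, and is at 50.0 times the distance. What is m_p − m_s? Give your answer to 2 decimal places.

6.26

L_p/L_s = (0.392)²(2.67)⁴ = 7.809.
F_p/F_s = (L_p/L_s)/(d_p/d_s)² = 7.809/2500 = 0.003124.
m_p − m_s = −2.5 log₁₀(0.003124) = 6.26.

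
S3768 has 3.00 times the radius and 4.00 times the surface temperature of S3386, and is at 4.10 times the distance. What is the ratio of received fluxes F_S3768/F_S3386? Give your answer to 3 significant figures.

137

L_S3768/L_S3386 = (R_S3768/R_S3386)²(T_S3768/T_S3386)⁴ = (3.00)² × (4.00)⁴ = 2304.
F_S3768/F_S3386 = (L_S3768/L_S3386)/(d_S3768/d_S3386)² = 2304 / (4.10)² = 137.1.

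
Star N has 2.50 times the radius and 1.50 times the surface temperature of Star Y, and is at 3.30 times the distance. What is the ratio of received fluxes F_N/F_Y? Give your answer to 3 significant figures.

2.91

L_N/L_Y = (R_N/R_Y)²(T_N/T_Y)⁴ = (2.50)² × (1.50)⁴ = 31.64.
F_N/F_Y = (L_N/L_Y)/(d_N/d_Y)² = 31.64 / (3.30)² = 2.905.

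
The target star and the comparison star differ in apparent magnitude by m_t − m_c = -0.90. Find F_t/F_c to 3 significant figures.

2.29

F_t/F_c = 10^(−(m_t − m_c)/2.5) = 10^(0.90/2.5) = 10^0.360 = 2.291.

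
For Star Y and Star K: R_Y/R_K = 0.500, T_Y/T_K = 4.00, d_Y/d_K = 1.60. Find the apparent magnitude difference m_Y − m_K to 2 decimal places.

L_Y/L_K = (0.500)²(4.00)⁴ = 64.00.
F_Y/F_K = (L_Y/L_K)/(d_Y/d_K)² = 64.00/2.560 = 25.00.
m_Y − m_K = −2.5 log₁₀(25.00) = -3.49.

-3.49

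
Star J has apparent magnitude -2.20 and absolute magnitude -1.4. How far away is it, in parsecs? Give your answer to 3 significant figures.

6.92 pc

m − M = 5 log₁₀(d/10 pc)
-2.20 − (-1.4) = -0.80 = 5 log₁₀(d/10)
d = 10 × 10^(-0.80/5) = 10 × 10^-0.160 = 6.918 pc.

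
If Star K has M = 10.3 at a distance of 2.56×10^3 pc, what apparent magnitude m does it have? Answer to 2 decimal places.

22.34

m = M + 5 log₁₀(d/10 pc) = 10.3 + 5 log₁₀(2.56×10^3/10)
  = 10.3 + 5 × 2.408 = 10.3 + 12.04 = 22.34.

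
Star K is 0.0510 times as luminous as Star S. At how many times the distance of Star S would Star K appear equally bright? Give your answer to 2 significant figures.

Equal flux requires L_K/d_K² = L_S/d_S², so d_K/d_S = √(L_K/L_S)
= √(0.0510) = 0.2258.

0.23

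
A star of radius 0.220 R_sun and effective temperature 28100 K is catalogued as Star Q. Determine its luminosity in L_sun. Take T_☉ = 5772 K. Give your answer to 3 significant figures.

27.2 L_sun

L/L_☉ = (R/R_☉)² (T/T_☉)⁴ = (0.220)² × (28100/5772)⁴
       = 0.04840 × (4.868)⁴ = 0.04840 × 561.7 = 27.19.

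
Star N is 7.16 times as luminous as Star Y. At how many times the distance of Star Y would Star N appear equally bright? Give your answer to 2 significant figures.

Equal flux requires L_N/d_N² = L_Y/d_Y², so d_N/d_Y = √(L_N/L_Y)
= √(7.16) = 2.676.

2.7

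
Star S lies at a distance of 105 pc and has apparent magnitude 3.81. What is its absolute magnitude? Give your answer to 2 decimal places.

-1.30

M = m − 5 log₁₀(d/10 pc) = 3.81 − 5 log₁₀(105/10)
  = 3.81 − 5 × 1.021 = 3.81 − 5.11 = -1.30.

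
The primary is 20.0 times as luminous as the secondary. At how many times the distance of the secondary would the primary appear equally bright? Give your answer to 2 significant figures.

Equal flux requires L_p/d_p² = L_s/d_s², so d_p/d_s = √(L_p/L_s)
= √(20.0) = 4.472.

4.5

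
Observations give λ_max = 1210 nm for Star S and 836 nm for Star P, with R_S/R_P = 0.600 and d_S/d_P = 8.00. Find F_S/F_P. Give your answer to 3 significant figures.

0.00128

Wien's law: T_S/T_P = λ_P/λ_S = 836/1210 = 0.6909.
L_S/L_P = (R_S/R_P)²(T_S/T_P)⁴ = (0.600)²(0.6909)⁴ = 0.08203.
F_S/F_P = (L_S/L_P)/(d_S/d_P)² = 0.08203/(8.00)² = 0.001282.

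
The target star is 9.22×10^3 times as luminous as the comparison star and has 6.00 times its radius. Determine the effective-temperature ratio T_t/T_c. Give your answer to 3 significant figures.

4.00

L ∝ R²T⁴ gives T ∝ (L/R²)^(1/4), so
T_t/T_c = (9.22×10^3 / 6.00²)^(1/4) = (256.1)^(1/4) = 4.000.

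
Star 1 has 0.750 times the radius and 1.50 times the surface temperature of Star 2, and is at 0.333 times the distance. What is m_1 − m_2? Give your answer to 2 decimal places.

L_1/L_2 = (0.750)²(1.50)⁴ = 2.848.
F_1/F_2 = (L_1/L_2)/(d_1/d_2)² = 2.848/0.1109 = 25.68.
m_1 − m_2 = −2.5 log₁₀(25.68) = -3.52.

-3.52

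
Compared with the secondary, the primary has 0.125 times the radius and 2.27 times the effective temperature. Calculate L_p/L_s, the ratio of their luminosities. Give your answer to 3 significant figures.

0.415

From the Stefan–Boltzmann law, L ∝ R²T⁴, so
L_p/L_s = (R_p/R_s)² (T_p/T_s)⁴ = (0.125)² × (2.27)⁴ = 0.01562 × 26.55 = 0.4149.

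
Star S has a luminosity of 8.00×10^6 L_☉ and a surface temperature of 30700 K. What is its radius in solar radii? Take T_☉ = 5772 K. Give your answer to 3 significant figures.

R/R_☉ = √(L/L_☉) / (T/T_☉)² = √(8.00×10^6) / (5.319)²
       = 2828 / 28.29 = 99.98.

100 solar radii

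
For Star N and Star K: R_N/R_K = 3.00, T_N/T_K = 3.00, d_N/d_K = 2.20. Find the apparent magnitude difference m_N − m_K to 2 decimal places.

-5.44

L_N/L_K = (3.00)²(3.00)⁴ = 729.0.
F_N/F_K = (L_N/L_K)/(d_N/d_K)² = 729.0/4.840 = 150.6.
m_N − m_K = −2.5 log₁₀(150.6) = -5.44.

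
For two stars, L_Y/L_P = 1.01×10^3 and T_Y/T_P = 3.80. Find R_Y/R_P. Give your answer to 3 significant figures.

2.20

L ∝ R²T⁴ gives R ∝ √L / T², so
R_Y/R_P = √(1.01×10^3) / (3.80)² = 31.78 / 14.44 = 2.201.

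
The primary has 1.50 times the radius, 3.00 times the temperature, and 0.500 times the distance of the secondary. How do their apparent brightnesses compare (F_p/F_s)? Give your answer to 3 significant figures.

729

L_p/L_s = (R_p/R_s)²(T_p/T_s)⁴ = (1.50)² × (3.00)⁴ = 182.2.
F_p/F_s = (L_p/L_s)/(d_p/d_s)² = 182.2 / (0.500)² = 729.0.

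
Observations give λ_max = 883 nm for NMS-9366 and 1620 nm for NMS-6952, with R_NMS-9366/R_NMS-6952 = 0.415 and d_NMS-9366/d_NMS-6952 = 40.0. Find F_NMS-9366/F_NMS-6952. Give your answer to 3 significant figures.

0.00122

Wien's law: T_NMS-9366/T_NMS-6952 = λ_NMS-6952/λ_NMS-9366 = 1620/883 = 1.835.
L_NMS-9366/L_NMS-6952 = (R_NMS-9366/R_NMS-6952)²(T_NMS-9366/T_NMS-6952)⁴ = (0.415)²(1.835)⁴ = 1.951.
F_NMS-9366/F_NMS-6952 = (L_NMS-9366/L_NMS-6952)/(d_NMS-9366/d_NMS-6952)² = 1.951/(40.0)² = 0.001220.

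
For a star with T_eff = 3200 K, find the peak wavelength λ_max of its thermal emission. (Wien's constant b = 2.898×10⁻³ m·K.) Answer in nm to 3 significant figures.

λ_max = b/T = 2.898×10⁻³ / 3200 = 9.06×10^-7 m = 905.6 nm.

906 nm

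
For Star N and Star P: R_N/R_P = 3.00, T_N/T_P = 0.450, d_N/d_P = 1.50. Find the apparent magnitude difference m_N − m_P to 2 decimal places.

1.96

L_N/L_P = (3.00)²(0.450)⁴ = 0.3691.
F_N/F_P = (L_N/L_P)/(d_N/d_P)² = 0.3691/2.250 = 0.1640.
m_N − m_P = −2.5 log₁₀(0.1640) = 1.96.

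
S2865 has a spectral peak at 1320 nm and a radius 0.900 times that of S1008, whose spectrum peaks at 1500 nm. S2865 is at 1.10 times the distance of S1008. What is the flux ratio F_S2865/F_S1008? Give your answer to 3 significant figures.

Wien's law: T_S2865/T_S1008 = λ_S1008/λ_S2865 = 1500/1320 = 1.136.
L_S2865/L_S1008 = (R_S2865/R_S1008)²(T_S2865/T_S1008)⁴ = (0.900)²(1.136)⁴ = 1.351.
F_S2865/F_S1008 = (L_S2865/L_S1008)/(d_S2865/d_S1008)² = 1.351/(1.10)² = 1.116.

1.12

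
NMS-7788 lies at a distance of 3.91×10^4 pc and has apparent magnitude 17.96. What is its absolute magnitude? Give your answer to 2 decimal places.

-0.00

M = m − 5 log₁₀(d/10 pc) = 17.96 − 5 log₁₀(3.91×10^4/10)
  = 17.96 − 5 × 3.592 = 17.96 − 17.96 = -0.00.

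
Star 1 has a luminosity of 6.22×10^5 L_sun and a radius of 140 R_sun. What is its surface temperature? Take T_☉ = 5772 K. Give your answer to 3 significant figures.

1.37×10^4 K

T/T_☉ = (L/L_☉)^(1/4) / (R/R_☉)^(1/2)
T = 5772 × (6.22×10^5)^(1/4) / √(140) = 5772 × 28.08 / 11.83 = 1.370×10^4 K.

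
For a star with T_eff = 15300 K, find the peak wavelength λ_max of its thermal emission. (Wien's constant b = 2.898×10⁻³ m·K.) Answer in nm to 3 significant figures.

λ_max = b/T = 2.898×10⁻³ / 15300 = 1.89×10^-7 m = 189.4 nm.

189 nm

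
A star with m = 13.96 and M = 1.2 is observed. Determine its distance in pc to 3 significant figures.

3.56×10^3 pc

m − M = 5 log₁₀(d/10 pc)
13.96 − (1.2) = 12.76 = 5 log₁₀(d/10)
d = 10 × 10^(12.76/5) = 10 × 10^2.552 = 3565 pc.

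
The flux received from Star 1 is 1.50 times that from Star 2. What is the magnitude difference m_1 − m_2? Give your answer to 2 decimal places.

-0.44

m_1 − m_2 = −2.5 log₁₀(F_1/F_2) = −2.5 log₁₀(1.50) = −2.5 × (0.176) = -0.440.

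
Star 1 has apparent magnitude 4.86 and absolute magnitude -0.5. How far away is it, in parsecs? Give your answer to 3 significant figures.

m − M = 5 log₁₀(d/10 pc)
4.86 − (-0.5) = 5.36 = 5 log₁₀(d/10)
d = 10 × 10^(5.36/5) = 10 × 10^1.072 = 118.0 pc.

118 pc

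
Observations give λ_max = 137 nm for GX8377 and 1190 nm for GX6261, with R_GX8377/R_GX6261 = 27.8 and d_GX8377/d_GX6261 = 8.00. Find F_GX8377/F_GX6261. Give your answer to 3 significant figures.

Wien's law: T_GX8377/T_GX6261 = λ_GX6261/λ_GX8377 = 1190/137 = 8.686.
L_GX8377/L_GX6261 = (R_GX8377/R_GX6261)²(T_GX8377/T_GX6261)⁴ = (27.8)²(8.686)⁴ = 4.399×10^6.
F_GX8377/F_GX6261 = (L_GX8377/L_GX6261)/(d_GX8377/d_GX6261)² = 4.399×10^6/(8.00)² = 6.874×10^4.

6.87×10^4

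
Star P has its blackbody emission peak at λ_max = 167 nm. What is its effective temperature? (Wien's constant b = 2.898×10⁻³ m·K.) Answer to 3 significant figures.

T = b/λ_max = 2.898×10⁻³ / (167×10⁻⁹) = 1.735×10^4 K.

1.74×10^4 K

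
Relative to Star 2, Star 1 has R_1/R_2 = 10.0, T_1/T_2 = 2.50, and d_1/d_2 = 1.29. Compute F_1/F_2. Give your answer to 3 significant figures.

L_1/L_2 = (R_1/R_2)²(T_1/T_2)⁴ = (10.0)² × (2.50)⁴ = 3906.
F_1/F_2 = (L_1/L_2)/(d_1/d_2)² = 3906 / (1.29)² = 2347.

2.35×10^3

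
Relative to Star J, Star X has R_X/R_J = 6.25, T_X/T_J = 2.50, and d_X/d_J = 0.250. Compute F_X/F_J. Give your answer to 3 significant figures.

L_X/L_J = (R_X/R_J)²(T_X/T_J)⁴ = (6.25)² × (2.50)⁴ = 1526.
F_X/F_J = (L_X/L_J)/(d_X/d_J)² = 1526 / (0.250)² = 2.441×10^4.

2.44×10^4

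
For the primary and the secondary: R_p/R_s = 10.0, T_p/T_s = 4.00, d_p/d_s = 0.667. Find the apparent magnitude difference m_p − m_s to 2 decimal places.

-11.90

L_p/L_s = (10.0)²(4.00)⁴ = 2.560×10^4.
F_p/F_s = (L_p/L_s)/(d_p/d_s)² = 2.560×10^4/0.4449 = 5.754×10^4.
m_p − m_s = −2.5 log₁₀(5.754×10^4) = -11.90.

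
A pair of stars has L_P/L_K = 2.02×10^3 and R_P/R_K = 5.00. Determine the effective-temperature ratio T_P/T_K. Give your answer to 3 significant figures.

L ∝ R²T⁴ gives T ∝ (L/R²)^(1/4), so
T_P/T_K = (2.02×10^3 / 5.00²)^(1/4) = (80.80)^(1/4) = 2.998.

3.00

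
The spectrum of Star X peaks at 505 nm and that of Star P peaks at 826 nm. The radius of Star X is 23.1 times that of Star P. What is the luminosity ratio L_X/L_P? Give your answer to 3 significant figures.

3.82×10^3

Wien's law gives T ∝ 1/λ_max, so T_X/T_P = λ_P/λ_X = 826/505 = 1.636.
Then L ∝ R²T⁴ gives L_X/L_P = (23.1)² × (1.636)⁴ = 533.6 × 7.157 = 3819.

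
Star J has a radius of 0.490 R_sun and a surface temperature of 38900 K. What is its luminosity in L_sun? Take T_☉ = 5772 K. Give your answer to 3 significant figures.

495 L_sun

L/L_☉ = (R/R_☉)² (T/T_☉)⁴ = (0.490)² × (38900/5772)⁴
       = 0.2401 × (6.739)⁴ = 0.2401 × 2063 = 495.3.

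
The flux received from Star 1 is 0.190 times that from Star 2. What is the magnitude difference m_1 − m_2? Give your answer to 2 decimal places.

1.80

m_1 − m_2 = −2.5 log₁₀(F_1/F_2) = −2.5 log₁₀(0.190) = −2.5 × (-0.721) = 1.803.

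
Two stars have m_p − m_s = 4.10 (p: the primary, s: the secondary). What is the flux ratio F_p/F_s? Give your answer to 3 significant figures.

F_p/F_s = 10^(−(m_p − m_s)/2.5) = 10^(-4.10/2.5) = 10^-1.640 = 0.02291.

0.0229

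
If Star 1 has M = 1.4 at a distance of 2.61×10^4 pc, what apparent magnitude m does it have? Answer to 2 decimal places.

m = M + 5 log₁₀(d/10 pc) = 1.4 + 5 log₁₀(2.61×10^4/10)
  = 1.4 + 5 × 3.417 = 1.4 + 17.08 = 18.48.

18.48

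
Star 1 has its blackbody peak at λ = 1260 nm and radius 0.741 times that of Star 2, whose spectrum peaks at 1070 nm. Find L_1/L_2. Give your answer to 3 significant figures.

0.286

Wien's law gives T ∝ 1/λ_max, so T_1/T_2 = λ_2/λ_1 = 1070/1260 = 0.8492.
Then L ∝ R²T⁴ gives L_1/L_2 = (0.741)² × (0.8492)⁴ = 0.5491 × 0.5201 = 0.2856.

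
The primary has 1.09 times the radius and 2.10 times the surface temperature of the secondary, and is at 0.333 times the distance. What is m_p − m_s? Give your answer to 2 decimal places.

-5.80

L_p/L_s = (1.09)²(2.10)⁴ = 23.11.
F_p/F_s = (L_p/L_s)/(d_p/d_s)² = 23.11/0.1109 = 208.4.
m_p − m_s = −2.5 log₁₀(208.4) = -5.80.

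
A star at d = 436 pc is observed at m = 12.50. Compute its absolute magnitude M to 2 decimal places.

4.30

M = m − 5 log₁₀(d/10 pc) = 12.50 − 5 log₁₀(436/10)
  = 12.50 − 5 × 1.639 = 12.50 − 8.20 = 4.30.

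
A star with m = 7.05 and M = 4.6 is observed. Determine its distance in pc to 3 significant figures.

m − M = 5 log₁₀(d/10 pc)
7.05 − (4.6) = 2.45 = 5 log₁₀(d/10)
d = 10 × 10^(2.45/5) = 10 × 10^0.490 = 30.90 pc.

30.9 pc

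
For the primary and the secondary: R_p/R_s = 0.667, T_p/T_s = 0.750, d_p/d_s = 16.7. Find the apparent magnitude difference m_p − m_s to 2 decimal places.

8.24

L_p/L_s = (0.667)²(0.750)⁴ = 0.1408.
F_p/F_s = (L_p/L_s)/(d_p/d_s)² = 0.1408/278.9 = 5.047×10^-4.
m_p − m_s = −2.5 log₁₀(5.047×10^-4) = 8.24.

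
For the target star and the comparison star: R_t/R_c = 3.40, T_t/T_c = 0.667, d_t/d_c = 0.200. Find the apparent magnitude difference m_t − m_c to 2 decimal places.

L_t/L_c = (3.40)²(0.667)⁴ = 2.288.
F_t/F_c = (L_t/L_c)/(d_t/d_c)² = 2.288/0.04000 = 57.20.
m_t − m_c = −2.5 log₁₀(57.20) = -4.39.

-4.39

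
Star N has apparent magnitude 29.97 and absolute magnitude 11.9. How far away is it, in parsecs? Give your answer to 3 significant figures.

m − M = 5 log₁₀(d/10 pc)
29.97 − (11.9) = 18.07 = 5 log₁₀(d/10)
d = 10 × 10^(18.07/5) = 10 × 10^3.614 = 4.111×10^4 pc.

4.11×10^4 pc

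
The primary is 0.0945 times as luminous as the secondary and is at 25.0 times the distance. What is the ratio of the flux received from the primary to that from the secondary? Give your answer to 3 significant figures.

F = L/(4πd²), so F_p/F_s = (L_p/L_s) / (d_p/d_s)²
= 0.0945 / (25.0)² = 0.0945 / 625.0 = 1.512×10^-4.

1.51×10^-4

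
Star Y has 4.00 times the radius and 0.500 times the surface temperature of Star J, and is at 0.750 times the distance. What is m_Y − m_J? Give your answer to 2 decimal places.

-0.62

L_Y/L_J = (4.00)²(0.500)⁴ = 1.000.
F_Y/F_J = (L_Y/L_J)/(d_Y/d_J)² = 1.000/0.5625 = 1.778.
m_Y − m_J = −2.5 log₁₀(1.778) = -0.62.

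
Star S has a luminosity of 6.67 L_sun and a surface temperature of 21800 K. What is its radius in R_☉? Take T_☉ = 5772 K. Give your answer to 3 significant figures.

R/R_☉ = √(L/L_☉) / (T/T_☉)² = √(6.67) / (3.777)²
       = 2.583 / 14.26 = 0.1811.

0.181 R_☉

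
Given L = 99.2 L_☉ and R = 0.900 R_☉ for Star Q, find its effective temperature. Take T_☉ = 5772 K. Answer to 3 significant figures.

T/T_☉ = (L/L_☉)^(1/4) / (R/R_☉)^(1/2)
T = 5772 × (99.2)^(1/4) / √(0.900) = 5772 × 3.156 / 0.9487 = 1.920×10^4 K.

1.92×10^4 K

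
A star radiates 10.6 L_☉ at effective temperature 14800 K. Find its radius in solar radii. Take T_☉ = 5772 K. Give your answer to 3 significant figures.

R/R_☉ = √(L/L_☉) / (T/T_☉)² = √(10.6) / (2.564)²
       = 3.256 / 6.575 = 0.4952.

0.495 solar radii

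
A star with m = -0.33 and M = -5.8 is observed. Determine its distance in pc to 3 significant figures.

124 pc

m − M = 5 log₁₀(d/10 pc)
-0.33 − (-5.8) = 5.47 = 5 log₁₀(d/10)
d = 10 × 10^(5.47/5) = 10 × 10^1.094 = 124.2 pc.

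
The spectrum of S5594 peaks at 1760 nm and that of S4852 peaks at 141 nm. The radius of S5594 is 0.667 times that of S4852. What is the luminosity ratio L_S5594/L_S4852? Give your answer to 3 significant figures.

Wien's law gives T ∝ 1/λ_max, so T_S5594/T_S4852 = λ_S4852/λ_S5594 = 141/1760 = 0.08011.
Then L ∝ R²T⁴ gives L_S5594/L_S4852 = (0.667)² × (0.08011)⁴ = 0.4449 × 4.119×10^-5 = 1.833×10^-5.

1.83×10^-5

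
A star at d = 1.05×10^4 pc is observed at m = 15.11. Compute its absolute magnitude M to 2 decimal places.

M = m − 5 log₁₀(d/10 pc) = 15.11 − 5 log₁₀(1.05×10^4/10)
  = 15.11 − 5 × 3.021 = 15.11 − 15.11 = 0.00.

0.00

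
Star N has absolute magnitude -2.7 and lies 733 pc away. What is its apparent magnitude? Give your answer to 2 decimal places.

m = M + 5 log₁₀(d/10 pc) = -2.7 + 5 log₁₀(733/10)
  = -2.7 + 5 × 1.865 = -2.7 + 9.33 = 6.63.

6.63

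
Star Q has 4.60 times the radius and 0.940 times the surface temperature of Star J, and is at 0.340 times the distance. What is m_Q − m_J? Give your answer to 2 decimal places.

-5.39

L_Q/L_J = (4.60)²(0.940)⁴ = 16.52.
F_Q/F_J = (L_Q/L_J)/(d_Q/d_J)² = 16.52/0.1156 = 142.9.
m_Q − m_J = −2.5 log₁₀(142.9) = -5.39.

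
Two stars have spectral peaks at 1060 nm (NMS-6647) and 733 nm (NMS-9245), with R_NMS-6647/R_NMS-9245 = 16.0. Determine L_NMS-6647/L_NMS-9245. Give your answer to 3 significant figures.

58.5

Wien's law gives T ∝ 1/λ_max, so T_NMS-6647/T_NMS-9245 = λ_NMS-9245/λ_NMS-6647 = 733/1060 = 0.6915.
Then L ∝ R²T⁴ gives L_NMS-6647/L_NMS-9245 = (16.0)² × (0.6915)⁴ = 256.0 × 0.2287 = 58.54.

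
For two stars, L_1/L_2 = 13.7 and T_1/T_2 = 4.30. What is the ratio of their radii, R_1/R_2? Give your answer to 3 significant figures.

L ∝ R²T⁴ gives R ∝ √L / T², so
R_1/R_2 = √(13.7) / (4.30)² = 3.701 / 18.49 = 0.2002.

0.200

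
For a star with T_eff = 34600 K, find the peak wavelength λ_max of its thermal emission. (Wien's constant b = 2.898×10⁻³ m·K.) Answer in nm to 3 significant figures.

λ_max = b/T = 2.898×10⁻³ / 34600 = 8.38×10^-8 m = 83.76 nm.

83.8 nm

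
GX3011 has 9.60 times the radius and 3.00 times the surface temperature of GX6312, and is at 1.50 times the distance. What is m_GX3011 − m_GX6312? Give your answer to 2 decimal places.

-8.80

L_GX3011/L_GX6312 = (9.60)²(3.00)⁴ = 7465.
F_GX3011/F_GX6312 = (L_GX3011/L_GX6312)/(d_GX3011/d_GX6312)² = 7465/2.250 = 3318.
m_GX3011 − m_GX6312 = −2.5 log₁₀(3318) = -8.80.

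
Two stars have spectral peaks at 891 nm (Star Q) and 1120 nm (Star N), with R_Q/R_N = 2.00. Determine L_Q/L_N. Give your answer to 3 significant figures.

Wien's law gives T ∝ 1/λ_max, so T_Q/T_N = λ_N/λ_Q = 1120/891 = 1.257.
Then L ∝ R²T⁴ gives L_Q/L_N = (2.00)² × (1.257)⁴ = 4.000 × 2.497 = 9.987.

9.99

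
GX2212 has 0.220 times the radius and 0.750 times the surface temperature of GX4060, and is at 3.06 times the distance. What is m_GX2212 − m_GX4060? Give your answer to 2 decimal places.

6.97

L_GX2212/L_GX4060 = (0.220)²(0.750)⁴ = 0.01531.
F_GX2212/F_GX4060 = (L_GX2212/L_GX4060)/(d_GX2212/d_GX4060)² = 0.01531/9.364 = 0.001635.
m_GX2212 − m_GX4060 = −2.5 log₁₀(0.001635) = 6.97.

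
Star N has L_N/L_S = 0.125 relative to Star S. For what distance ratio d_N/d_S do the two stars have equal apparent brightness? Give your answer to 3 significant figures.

Equal flux requires L_N/d_N² = L_S/d_S², so d_N/d_S = √(L_N/L_S)
= √(0.125) = 0.3536.

0.354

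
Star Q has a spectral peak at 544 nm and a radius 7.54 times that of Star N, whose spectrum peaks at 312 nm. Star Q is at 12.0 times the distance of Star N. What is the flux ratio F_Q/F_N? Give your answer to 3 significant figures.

Wien's law: T_Q/T_N = λ_N/λ_Q = 312/544 = 0.5735.
L_Q/L_N = (R_Q/R_N)²(T_Q/T_N)⁴ = (7.54)²(0.5735)⁴ = 6.151.
F_Q/F_N = (L_Q/L_N)/(d_Q/d_N)² = 6.151/(12.0)² = 0.04272.

0.0427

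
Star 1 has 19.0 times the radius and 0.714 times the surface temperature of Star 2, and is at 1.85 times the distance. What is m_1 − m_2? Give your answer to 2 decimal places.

L_1/L_2 = (19.0)²(0.714)⁴ = 93.82.
F_1/F_2 = (L_1/L_2)/(d_1/d_2)² = 93.82/3.423 = 27.41.
m_1 − m_2 = −2.5 log₁₀(27.41) = -3.59.

-3.59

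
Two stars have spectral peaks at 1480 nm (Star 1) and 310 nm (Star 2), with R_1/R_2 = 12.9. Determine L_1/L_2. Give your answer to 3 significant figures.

Wien's law gives T ∝ 1/λ_max, so T_1/T_2 = λ_2/λ_1 = 310/1480 = 0.2095.
Then L ∝ R²T⁴ gives L_1/L_2 = (12.9)² × (0.2095)⁴ = 166.4 × 0.001925 = 0.3203.

0.320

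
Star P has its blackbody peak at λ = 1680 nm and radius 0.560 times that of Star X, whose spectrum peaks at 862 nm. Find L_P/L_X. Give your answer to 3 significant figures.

0.0217

Wien's law gives T ∝ 1/λ_max, so T_P/T_X = λ_X/λ_P = 862/1680 = 0.5131.
Then L ∝ R²T⁴ gives L_P/L_X = (0.560)² × (0.5131)⁴ = 0.3136 × 0.06931 = 0.02174.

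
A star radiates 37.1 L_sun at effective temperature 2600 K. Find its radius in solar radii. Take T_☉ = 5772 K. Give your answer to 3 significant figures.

R/R_☉ = √(L/L_☉) / (T/T_☉)² = √(37.1) / (0.4505)²
       = 6.091 / 0.2029 = 30.02.

30.0 solar radii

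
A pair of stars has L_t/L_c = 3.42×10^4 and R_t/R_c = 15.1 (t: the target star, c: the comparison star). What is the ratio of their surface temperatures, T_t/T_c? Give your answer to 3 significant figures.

L ∝ R²T⁴ gives T ∝ (L/R²)^(1/4), so
T_t/T_c = (3.42×10^4 / 15.1²)^(1/4) = (150.0)^(1/4) = 3.500.

3.50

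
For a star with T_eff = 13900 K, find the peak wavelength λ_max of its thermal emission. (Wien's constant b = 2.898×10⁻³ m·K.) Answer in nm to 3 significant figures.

λ_max = b/T = 2.898×10⁻³ / 13900 = 2.08×10^-7 m = 208.5 nm.

208 nm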